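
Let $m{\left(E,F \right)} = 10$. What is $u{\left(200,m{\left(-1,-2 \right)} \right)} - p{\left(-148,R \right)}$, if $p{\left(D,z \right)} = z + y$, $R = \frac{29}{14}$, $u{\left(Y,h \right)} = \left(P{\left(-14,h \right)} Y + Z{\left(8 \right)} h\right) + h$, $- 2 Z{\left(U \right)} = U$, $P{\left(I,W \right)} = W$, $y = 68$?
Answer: $\frac{26599}{14} \approx 1899.9$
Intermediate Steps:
$Z{\left(U \right)} = - \frac{U}{2}$
$u{\left(Y,h \right)} = - 3 h + Y h$ ($u{\left(Y,h \right)} = \left(h Y + \left(- \frac{1}{2}\right) 8 h\right) + h = \left(Y h - 4 h\right) + h = \left(- 4 h + Y h\right) + h = - 3 h + Y h$)
$R = \frac{29}{14}$ ($R = 29 \cdot \frac{1}{14} = \frac{29}{14} \approx 2.0714$)
$p{\left(D,z \right)} = 68 + z$ ($p{\left(D,z \right)} = z + 68 = 68 + z$)
$u{\left(200,m{\left(-1,-2 \right)} \right)} - p{\left(-148,R \right)} = 10 \left(-3 + 200\right) - \left(68 + \frac{29}{14}\right) = 10 \cdot 197 - \frac{981}{14} = 1970 - \frac{981}{14} = \frac{26599}{14}$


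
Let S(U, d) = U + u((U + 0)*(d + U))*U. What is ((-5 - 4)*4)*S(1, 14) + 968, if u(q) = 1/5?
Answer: 4624/5 ≈ 924.80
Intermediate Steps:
u(q) = ⅕
S(U, d) = 6*U/5 (S(U, d) = U + U/5 = 6*U/5)
((-5 - 4)*4)*S(1, 14) + 968 = ((-5 - 4)*4)*((6/5)*1) + 968 = -9*4*(6/5) + 968 = -36*6/5 + 968 = -216/5 + 968 = 4624/5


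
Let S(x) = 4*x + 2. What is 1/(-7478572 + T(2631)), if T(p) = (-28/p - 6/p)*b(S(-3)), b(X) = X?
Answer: -2631/19676122592 ≈ -1.3372e-7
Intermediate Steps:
S(x) = 2 + 4*x
T(p) = 340/p (T(p) = (-28/p - 6/p)*(2 + 4*(-3)) = (-34/p)*(2 - 12) = -34/p*(-10) = 340/p)
1/(-7478572 + T(2631)) = 1/(-7478572 + 340/2631) = 1/(-19676122592/2631) = -2631/19676122592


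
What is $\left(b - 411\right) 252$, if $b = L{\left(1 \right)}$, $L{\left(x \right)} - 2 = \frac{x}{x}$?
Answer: $-102816$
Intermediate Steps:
$L{\left(x \right)} = 3$ ($L{\left(x \right)} = 2 + \frac{x}{x} = 2 + 1 = 3$)
$b = 3$
$\left(b - 411\right) 252 = \left(3 - 411\right) 252 = \left(-408\right) 252 = -102816$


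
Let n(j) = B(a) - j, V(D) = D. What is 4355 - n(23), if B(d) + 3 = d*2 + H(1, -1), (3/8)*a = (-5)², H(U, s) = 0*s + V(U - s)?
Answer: 12737/3 ≈ 4245.7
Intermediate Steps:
H(U, s) = U - s (H(U, s) = 0*s + (U - s) = 0 + (U - s) = U - s)
a = 200/3 (a = (8/3)*(-5)² = (8/3)*25 = 200/3 ≈ 66.667)
B(d) = -1 + 2*d (B(d) = -3 + (d*2 + (1 - 1*(-1))) = -3 + (2*d + (1 + 1)) = -3 + (2*d + 2) = -3 + (2 + 2*d) = -1 + 2*d)
n(j) = 397/3 - j (n(j) = (-1 + 2*(200/3)) - j = (-1 + 400/3) - j = 397/3 - j)
4355 - n(23) = 4355 - (397/3 - 1*23) = 4355 - (397/3 - 23) = 4355 - 1*328/3 = 4355 - 328/3 = 12737/3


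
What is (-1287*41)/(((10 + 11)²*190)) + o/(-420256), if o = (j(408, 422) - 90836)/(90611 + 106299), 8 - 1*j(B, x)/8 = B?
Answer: -1732777395919/2751524247920 ≈ -0.62975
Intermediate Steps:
j(B, x) = 64 - 8*B
o = -47018/98455 (o = ((64 - 8*408) - 90836)/(90611 + 106299) = ((64 - 3264) - 90836)/196910 = (-3200 - 90836)*(1/196910) = -94036*1/196910 = -47018/98455 ≈ -0.47756)
(-1287*41)/(((10 + 11)²*190)) + o/(-420256) = (-1287*41)/(((10 + 11)²*190)) - 47018/98455/(-420256) = -52767/(21²*190) - 47018/98455*(-1/420256) = -52767/(441*190) + 23509/20688152240 = -52767/83790 + 23509/20688152240 = -52767*1/83790 + 23509/20688152240 = -5863/9310 + 23509/20688152240 = -1732777395919/2751524247920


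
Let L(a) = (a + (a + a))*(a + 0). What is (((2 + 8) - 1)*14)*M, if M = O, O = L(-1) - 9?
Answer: -756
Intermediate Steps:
L(a) = 3*a² (L(a) = (a + 2*a)*a = (3*a)*a = 3*a²)
O = -6 (O = 3*(-1)² - 9 = 3*1 - 9 = 3 - 9 = -6)
M = -6
(((2 + 8) - 1)*14)*M = (((2 + 8) - 1)*14)*(-6) = ((10 - 1)*14)*(-6) = (9*14)*(-6) = 126*(-6) = -756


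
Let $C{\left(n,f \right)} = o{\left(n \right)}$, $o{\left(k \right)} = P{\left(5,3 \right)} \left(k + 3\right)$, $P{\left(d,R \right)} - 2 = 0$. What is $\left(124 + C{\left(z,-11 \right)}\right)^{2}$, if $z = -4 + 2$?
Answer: $15876$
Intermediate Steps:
$P{\left(d,R \right)} = 2$ ($P{\left(d,R \right)} = 2 + 0 = 2$)
$z = -2$
$o{\left(k \right)} = 6 + 2 k$ ($o{\left(k \right)} = 2 \left(k + 3\right) = 2 \left(3 + k\right) = 6 + 2 k$)
$C{\left(n,f \right)} = 6 + 2 n$
$\left(124 + C{\left(z,-11 \right)}\right)^{2} = \left(124 + \left(6 + 2 \left(-2\right)\right)\right)^{2} = \left(124 + \left(6 - 4\right)\right)^{2} = \left(124 + 2\right)^{2} = 126^{2} = 15876$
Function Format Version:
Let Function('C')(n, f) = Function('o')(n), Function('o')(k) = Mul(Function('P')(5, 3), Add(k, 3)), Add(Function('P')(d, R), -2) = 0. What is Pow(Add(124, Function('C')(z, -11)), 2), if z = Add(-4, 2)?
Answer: 15876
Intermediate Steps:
Function('P')(d, R) = 2 (Function('P')(d, R) = Add(2, 0) = 2)
z = -2
Function('o')(k) = Add(6, Mul(2, k)) (Function('o')(k) = Mul(2, Add(k, 3)) = Mul(2, Add(3, k)) = Add(6, Mul(2, k)))
Function('C')(n, f) = Add(6, Mul(2, n))
Pow(Add(124, Function('C')(z, -11)), 2) = Pow(Add(124, Add(6, Mul(2, -2))), 2) = Pow(Add(124, Add(6, -4)), 2) = Pow(Add(124, 2), 2) = Pow(126, 2) = 15876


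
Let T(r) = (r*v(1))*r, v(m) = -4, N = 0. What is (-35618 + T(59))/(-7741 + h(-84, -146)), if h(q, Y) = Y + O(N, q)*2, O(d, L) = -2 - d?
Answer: 49542/7891 ≈ 6.2783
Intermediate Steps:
T(r) = -4*r² (T(r) = (r*(-4))*r = (-4*r)*r = -4*r²)
h(q, Y) = -4 + Y (h(q, Y) = Y + (-2 - 1*0)*2 = Y + (-2 + 0)*2 = Y - 2*2 = Y - 4 = -4 + Y)
(-35618 + T(59))/(-7741 + h(-84, -146)) = (-35618 - 4*59²)/(-7741 + (-4 - 146)) = (-35618 - 4*3481)/(-7741 - 150) = (-35618 - 13924)/(-7891) = -49542*(-1/7891) = 49542/7891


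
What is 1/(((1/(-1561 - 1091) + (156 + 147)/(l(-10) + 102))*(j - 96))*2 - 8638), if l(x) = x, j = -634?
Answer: -15249/205036952 ≈ -7.4372e-5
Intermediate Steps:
1/(((1/(-1561 - 1091) + (156 + 147)/(l(-10) + 102))*(j - 96))*2 - 8638) = 1/(((1/(-1561 - 1091) + (156 + 147)/(-10 + 102))*(-634 - 96))*2 - 8638) = 1/(((1/(-2652) + 303/92)*(-730))*2 - 8638) = 1/(((-1/2652 + 303*(1/92))*(-730))*2 - 8638) = 1/(((-1/2652 + 303/92)*(-730))*2 - 8638) = 1/(((100433/30498)*(-730))*2 - 8638) = 1/(-36658045/15249*2 - 8638) = 1/(-73316090/15249 - 8638) = 1/(-205036952/15249) = -15249/205036952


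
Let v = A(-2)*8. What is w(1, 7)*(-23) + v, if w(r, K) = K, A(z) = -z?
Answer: -145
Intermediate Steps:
v = 16 (v = -1*(-2)*8 = 2*8 = 16)
w(1, 7)*(-23) + v = 7*(-23) + 16 = -161 + 16 = -145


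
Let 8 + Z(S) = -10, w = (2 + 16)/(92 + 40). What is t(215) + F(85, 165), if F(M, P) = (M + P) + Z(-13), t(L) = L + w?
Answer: 9837/22 ≈ 447.14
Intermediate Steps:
w = 3/22 (w = 18/132 = 18*(1/132) = 3/22 ≈ 0.13636)
Z(S) = -18 (Z(S) = -8 - 10 = -18)
t(L) = 3/22 + L (t(L) = L + 3/22 = 3/22 + L)
F(M, P) = -18 + M + P (F(M, P) = (M + P) - 18 = -18 + M + P)
t(215) + F(85, 165) = (3/22 + 215) + (-18 + 85 + 165) = 4733/22 + 232 = 9837/22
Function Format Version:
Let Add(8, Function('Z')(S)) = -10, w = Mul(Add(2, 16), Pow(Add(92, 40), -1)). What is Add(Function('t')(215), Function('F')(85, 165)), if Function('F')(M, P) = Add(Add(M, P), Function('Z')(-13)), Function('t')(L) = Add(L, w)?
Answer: Rational(9837, 22) ≈ 447.14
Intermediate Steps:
w = Rational(3, 22) (w = Mul(18, Pow(132, -1)) = Mul(18, Rational(1, 132)) = Rational(3, 22) ≈ 0.13636)
Function('Z')(S) = -18 (Function('Z')(S) = Add(-8, -10) = -18)
Function('t')(L) = Add(Rational(3, 22), L) (Function('t')(L) = Add(L, Rational(3, 22)) = Add(Rational(3, 22), L))
Function('F')(M, P) = Add(-18, M, P) (Function('F')(M, P) = Add(Add(M, P), -18) = Add(-18, M, P))
Add(Function('t')(215), Function('F')(85, 165)) = Add(Add(Rational(3, 22), 215), Add(-18, 85, 165)) = Add(Rational(4733, 22), 232) = Rational(9837, 22)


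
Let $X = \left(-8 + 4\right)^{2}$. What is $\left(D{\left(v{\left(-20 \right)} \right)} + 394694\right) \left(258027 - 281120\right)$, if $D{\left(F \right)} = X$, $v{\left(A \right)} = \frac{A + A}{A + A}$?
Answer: $-9115038030$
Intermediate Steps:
$v{\left(A \right)} = 1$ ($v{\left(A \right)} = \frac{2 A}{2 A} = 2 A \frac{1}{2 A} = 1$)
$X = 16$ ($X = \left(-4\right)^{2} = 16$)
$D{\left(F \right)} = 16$
$\left(D{\left(v{\left(-20 \right)} \right)} + 394694\right) \left(258027 - 281120\right) = \left(16 + 394694\right) \left(258027 - 281120\right) = 394710 \left(-23093\right) = -9115038030$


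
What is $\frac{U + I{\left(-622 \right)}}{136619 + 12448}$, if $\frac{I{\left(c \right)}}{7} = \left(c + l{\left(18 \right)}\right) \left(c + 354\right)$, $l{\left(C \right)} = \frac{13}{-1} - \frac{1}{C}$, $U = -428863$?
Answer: $\frac{6862511}{1341603} \approx 5.1152$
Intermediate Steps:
$l{\left(C \right)} = -13 - \frac{1}{C}$ ($l{\left(C \right)} = 13 \left(-1\right) - \frac{1}{C} = -13 - \frac{1}{C}$)
$I{\left(c \right)} = 7 \left(354 + c\right) \left(- \frac{235}{18} + c\right)$ ($I{\left(c \right)} = 7 \left(c - \frac{235}{18}\right) \left(c + 354\right) = 7 \left(c - \frac{235}{18}\right) \left(354 + c\right) = 7 \left(- \frac{235}{18} + c\right) \left(354 + c\right) = 7 \left(354 + c\right) \left(- \frac{235}{18} + c\right)$)
$\frac{U + I{\left(-622 \right)}}{136619 + 12448} = \frac{-428863 + \left(- \frac{97055}{3} + 7 \left(-622\right)^{2} + \frac{42959}{18} \left(-622\right)\right)}{136619 + 12448} = \frac{-428863 - - \frac{10722278}{9}}{149067} = \left(-428863 - - \frac{10722278}{9}\right) \frac{1}{149067} = \left(-428863 + \frac{10722278}{9}\right) \frac{1}{149067} = \frac{6862511}{9} \cdot \frac{1}{149067} = \frac{6862511}{1341603}$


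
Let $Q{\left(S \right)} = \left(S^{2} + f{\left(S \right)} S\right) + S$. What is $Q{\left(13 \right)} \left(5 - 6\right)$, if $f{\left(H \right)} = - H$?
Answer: $-13$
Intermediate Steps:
$Q{\left(S \right)} = S$ ($Q{\left(S \right)} = \left(S^{2} + - S S\right) + S = \left(S^{2} - S^{2}\right) + S = 0 + S = S$)
$Q{\left(13 \right)} \left(5 - 6\right) = 13 \left(5 - 6\right) = 13 \left(-1\right) = -13$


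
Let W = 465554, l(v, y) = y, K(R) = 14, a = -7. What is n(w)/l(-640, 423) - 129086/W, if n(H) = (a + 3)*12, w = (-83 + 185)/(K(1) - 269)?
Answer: -12824995/32821557 ≈ -0.39075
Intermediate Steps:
w = -⅖ (w = (-83 + 185)/(14 - 269) = 102/(-255) = 102*(-1/255) = -⅖ ≈ -0.40000)
n(H) = -48 (n(H) = (-7 + 3)*12 = -4*12 = -48)
n(w)/l(-640, 423) - 129086/W = -48/423 - 129086/465554 = -48*1/423 - 129086*1/465554 = -16/141 - 64543/232777 = -12824995/32821557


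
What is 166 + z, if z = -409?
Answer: -243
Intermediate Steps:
166 + z = 166 - 409 = -243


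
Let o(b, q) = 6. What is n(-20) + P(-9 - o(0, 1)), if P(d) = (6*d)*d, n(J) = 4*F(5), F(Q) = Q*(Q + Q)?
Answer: 1550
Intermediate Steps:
F(Q) = 2*Q² (F(Q) = Q*(2*Q) = 2*Q²)
n(J) = 200 (n(J) = 4*(2*5²) = 4*(2*25) = 4*50 = 200)
P(d) = 6*d²
n(-20) + P(-9 - o(0, 1)) = 200 + 6*(-9 - 1*6)² = 200 + 6*(-9 - 6)² = 200 + 6*(-15)² = 200 + 6*225 = 200 + 1350 = 1550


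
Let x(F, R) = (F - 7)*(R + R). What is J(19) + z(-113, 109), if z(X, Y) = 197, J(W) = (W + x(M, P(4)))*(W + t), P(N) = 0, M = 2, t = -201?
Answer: -3261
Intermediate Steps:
x(F, R) = 2*R*(-7 + F) (x(F, R) = (-7 + F)*(2*R) = 2*R*(-7 + F))
J(W) = W*(-201 + W) (J(W) = (W + 2*0*(-7 + 2))*(W - 201) = (W + 2*0*(-5))*(-201 + W) = (W + 0)*(-201 + W) = W*(-201 + W))
J(19) + z(-113, 109) = 19*(-201 + 19) + 197 = 19*(-182) + 197 = -3458 + 197 = -3261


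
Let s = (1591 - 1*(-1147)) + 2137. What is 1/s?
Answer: 1/4875 ≈ 0.00020513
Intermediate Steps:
s = 4875 (s = (1591 + 1147) + 2137 = 2738 + 2137 = 4875)
1/s = 1/4875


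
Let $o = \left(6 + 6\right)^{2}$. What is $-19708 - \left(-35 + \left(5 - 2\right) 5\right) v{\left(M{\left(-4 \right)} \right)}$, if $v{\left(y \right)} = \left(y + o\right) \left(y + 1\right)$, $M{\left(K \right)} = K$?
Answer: $-28108$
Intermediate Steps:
$o = 144$ ($o = 12^{2} = 144$)
$v{\left(y \right)} = \left(1 + y\right) \left(144 + y\right)$ ($v{\left(y \right)} = \left(y + 144\right) \left(y + 1\right) = \left(144 + y\right) \left(1 + y\right) = \left(1 + y\right) \left(144 + y\right)$)
$-19708 - \left(-35 + \left(5 - 2\right) 5\right) v{\left(M{\left(-4 \right)} \right)} = -19708 - \left(-35 + \left(5 - 2\right) 5\right) \left(144 + \left(-4\right)^{2} + 145 \left(-4\right)\right) = -19708 - \left(-35 + 3 \cdot 5\right) \left(144 + 16 - 580\right) = -19708 - \left(-35 + 15\right) \left(-420\right) = -19708 - \left(-20\right) \left(-420\right) = -19708 - 8400 = -28108$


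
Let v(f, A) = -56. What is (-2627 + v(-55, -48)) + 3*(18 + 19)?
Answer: -2572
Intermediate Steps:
(-2627 + v(-55, -48)) + 3*(18 + 19) = (-2627 - 56) + 3*(18 + 19) = -2683 + 3*37 = -2683 + 111 = -2572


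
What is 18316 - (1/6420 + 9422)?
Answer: 57099479/6420 ≈ 8894.0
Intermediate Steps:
18316 - (1/6420 + 9422) = 18316 - 1*60489241/6420 = 18316 - 60489241/6420 = 57099479/6420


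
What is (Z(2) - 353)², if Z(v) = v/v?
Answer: 123904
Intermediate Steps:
Z(v) = 1
(Z(2) - 353)² = (1 - 353)² = (-352)² = 123904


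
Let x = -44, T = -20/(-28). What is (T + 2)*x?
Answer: -836/7 ≈ -119.43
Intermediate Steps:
T = 5/7 (T = -20*(-1/28) = 5/7 ≈ 0.71429)
(T + 2)*x = (5/7 + 2)*(-44) = (19/7)*(-44) = -836/7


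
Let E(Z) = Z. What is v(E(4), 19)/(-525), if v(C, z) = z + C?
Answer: -23/525 ≈ -0.043810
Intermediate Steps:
v(C, z) = C + z
v(E(4), 19)/(-525) = (4 + 19)/(-525) = 23*(-1/525) = -23/525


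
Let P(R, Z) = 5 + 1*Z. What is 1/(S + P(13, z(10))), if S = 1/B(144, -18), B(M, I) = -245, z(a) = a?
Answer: 245/3674 ≈ 0.066685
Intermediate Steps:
P(R, Z) = 5 + Z
S = -1/245 (S = 1/(-245) = -1/245 ≈ -0.0040816)
1/(S + P(13, z(10))) = 1/(-1/245 + (5 + 10)) = 1/(-1/245 + 15) = 1/(3674/245) = 245/3674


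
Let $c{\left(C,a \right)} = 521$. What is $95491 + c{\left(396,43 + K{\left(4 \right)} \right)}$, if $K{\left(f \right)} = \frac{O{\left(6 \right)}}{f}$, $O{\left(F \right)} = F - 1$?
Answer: $96012$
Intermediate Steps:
$O{\left(F \right)} = -1 + F$ ($O{\left(F \right)} = F - 1 = -1 + F$)
$K{\left(f \right)} = \frac{5}{f}$ ($K{\left(f \right)} = \frac{-1 + 6}{f} = \frac{5}{f}$)
$95491 + c{\left(396,43 + K{\left(4 \right)} \right)} = 95491 + 521 = 96012$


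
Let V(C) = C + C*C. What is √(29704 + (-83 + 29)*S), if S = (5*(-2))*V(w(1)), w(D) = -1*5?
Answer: 2*√10126 ≈ 201.26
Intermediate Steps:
w(D) = -5
V(C) = C + C²
S = -200 (S = (5*(-2))*(-5*(1 - 5)) = -(-50)*(-4) = -10*20 = -200)
√(29704 + (-83 + 29)*S) = √(29704 + (-83 + 29)*(-200)) = √(29704 - 54*(-200)) = √(29704 + 10800) = √40504 = 2*√10126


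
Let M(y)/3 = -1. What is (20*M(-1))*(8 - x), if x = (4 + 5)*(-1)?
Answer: -1020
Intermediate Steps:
x = -9 (x = 9*(-1) = -9)
M(y) = -3 (M(y) = 3*(-1) = -3)
(20*M(-1))*(8 - x) = (20*(-3))*(8 - 1*(-9)) = -60*(8 + 9) = -60*17 = -1020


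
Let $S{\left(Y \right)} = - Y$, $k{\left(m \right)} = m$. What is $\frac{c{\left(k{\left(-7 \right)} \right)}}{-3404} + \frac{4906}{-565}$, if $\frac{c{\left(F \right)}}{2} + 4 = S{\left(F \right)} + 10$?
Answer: $- \frac{8357357}{961630} \approx -8.6908$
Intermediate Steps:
$c{\left(F \right)} = 12 - 2 F$ ($c{\left(F \right)} = -8 + 2 \left(- F + 10\right) = -8 + 2 \left(10 - F\right) = -8 - \left(-20 + 2 F\right) = 12 - 2 F$)
$\frac{c{\left(k{\left(-7 \right)} \right)}}{-3404} + \frac{4906}{-565} = \frac{12 - -14}{-3404} + \frac{4906}{-565} = \left(12 + 14\right) \left(- \frac{1}{3404}\right) + 4906 \left(- \frac{1}{565}\right) = 26 \left(- \frac{1}{3404}\right) - \frac{4906}{565} = - \frac{13}{1702} - \frac{4906}{565} = - \frac{8357357}{961630}$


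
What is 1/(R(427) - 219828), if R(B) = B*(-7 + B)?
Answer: -1/40488 ≈ -2.4699e-5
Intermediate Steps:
1/(R(427) - 219828) = 1/(427*(-7 + 427) - 219828) = 1/(427*420 - 219828) = 1/(179340 - 219828) = 1/(-40488) = -1/40488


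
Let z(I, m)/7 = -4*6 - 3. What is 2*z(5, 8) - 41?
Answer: -419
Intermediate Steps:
z(I, m) = -189 (z(I, m) = 7*(-4*6 - 3) = 7*(-24 - 3) = 7*(-27) = -189)
2*z(5, 8) - 41 = 2*(-189) - 41 = -378 - 41 = -419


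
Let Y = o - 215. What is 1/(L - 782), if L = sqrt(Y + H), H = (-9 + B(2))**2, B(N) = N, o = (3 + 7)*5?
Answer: -391/305820 - I*sqrt(29)/305820 ≈ -0.0012785 - 1.7609e-5*I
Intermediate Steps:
o = 50 (o = 10*5 = 50)
H = 49 (H = (-9 + 2)**2 = (-7)**2 = 49)
Y = -165 (Y = 50 - 215 = -165)
L = 2*I*sqrt(29) (L = sqrt(-165 + 49) = sqrt(-116) = 2*I*sqrt(29) ≈ 10.77*I)
1/(L - 782) = 1/(2*I*sqrt(29) - 782) = 1/(-782 + 2*I*sqrt(29))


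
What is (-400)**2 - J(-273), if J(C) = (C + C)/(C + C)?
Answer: 159999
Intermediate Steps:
J(C) = 1 (J(C) = (2*C)/((2*C)) = (2*C)*(1/(2*C)) = 1)
(-400)**2 - J(-273) = (-400)**2 - 1*1 = 160000 - 1 = 159999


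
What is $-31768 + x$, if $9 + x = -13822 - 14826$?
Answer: $-60425$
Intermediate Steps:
$x = -28657$ ($x = -9 - 28648 = -28657$)
$-31768 + x = -31768 - 28657 = -60425$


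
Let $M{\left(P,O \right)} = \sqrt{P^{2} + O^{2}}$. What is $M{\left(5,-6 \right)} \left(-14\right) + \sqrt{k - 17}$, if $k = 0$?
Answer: $- 14 \sqrt{61} + i \sqrt{17} \approx -109.34 + 4.1231 i$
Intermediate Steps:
$M{\left(P,O \right)} = \sqrt{O^{2} + P^{2}}$
$M{\left(5,-6 \right)} \left(-14\right) + \sqrt{k - 17} = \sqrt{\left(-6\right)^{2} + 5^{2}} \left(-14\right) + \sqrt{0 - 17} = \sqrt{36 + 25} \left(-14\right) + \sqrt{-17} = \sqrt{61} \left(-14\right) + i \sqrt{17} = - 14 \sqrt{61} + i \sqrt{17}$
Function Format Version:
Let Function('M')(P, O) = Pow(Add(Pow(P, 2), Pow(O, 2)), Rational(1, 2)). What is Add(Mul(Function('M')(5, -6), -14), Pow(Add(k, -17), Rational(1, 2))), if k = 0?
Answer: Add(Mul(-14, Pow(61, Rational(1, 2))), Mul(I, Pow(17, Rational(1, 2)))) ≈ Add(-109.34, Mul(4.1231, I))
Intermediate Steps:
Function('M')(P, O) = Pow(Add(Pow(O, 2), Pow(P, 2)), Rational(1, 2))
Add(Mul(Function('M')(5, -6), -14), Pow(Add(k, -17), Rational(1, 2))) = Add(Mul(Pow(Add(Pow(-6, 2), Pow(5, 2)), Rational(1, 2)), -14), Pow(Add(0, -17), Rational(1, 2))) = Add(Mul(Pow(Add(36, 25), Rational(1, 2)), -14), Pow(-17, Rational(1, 2))) = Add(Mul(Pow(61, Rational(1, 2)), -14), Mul(I, Pow(17, Rational(1, 2)))) = Add(Mul(-14, Pow(61, Rational(1, 2))), Mul(I, Pow(17, Rational(1, 2))))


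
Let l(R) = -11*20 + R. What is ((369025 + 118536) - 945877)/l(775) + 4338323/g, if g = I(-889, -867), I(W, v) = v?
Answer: -935043079/160395 ≈ -5829.6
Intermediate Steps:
l(R) = -220 + R
g = -867
((369025 + 118536) - 945877)/l(775) + 4338323/g = ((369025 + 118536) - 945877)/(-220 + 775) + 4338323/(-867) = (487561 - 945877)/555 + 4338323*(-1/867) = -458316*1/555 - 4338323/867 = -152772/185 - 4338323/867 = -935043079/160395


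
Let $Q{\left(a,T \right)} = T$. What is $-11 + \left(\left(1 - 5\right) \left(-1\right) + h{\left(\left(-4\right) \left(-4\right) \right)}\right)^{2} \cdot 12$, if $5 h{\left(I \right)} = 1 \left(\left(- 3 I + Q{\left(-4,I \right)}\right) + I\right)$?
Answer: $- \frac{83}{25} \approx -3.32$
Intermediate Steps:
$h{\left(I \right)} = - \frac{I}{5}$ ($h{\left(I \right)} = \frac{1 \left(\left(- 3 I + I\right) + I\right)}{5} = \frac{1 \left(- 2 I + I\right)}{5} = \frac{1 \left(- I\right)}{5} = \frac{\left(-1\right) I}{5} = - \frac{I}{5}$)
$-11 + \left(\left(1 - 5\right) \left(-1\right) + h{\left(\left(-4\right) \left(-4\right) \right)}\right)^{2} \cdot 12 = -11 + \left(\left(1 - 5\right) \left(-1\right) - \frac{\left(-4\right) \left(-4\right)}{5}\right)^{2} \cdot 12 = -11 + \left(\left(-4\right) \left(-1\right) - \frac{16}{5}\right)^{2} \cdot 12 = -11 + \left(4 - \frac{16}{5}\right)^{2} \cdot 12 = -11 + \left(\frac{4}{5}\right)^{2} \cdot 12 = -11 + \frac{16}{25} \cdot 12 = -11 + \frac{192}{25} = - \frac{83}{25}$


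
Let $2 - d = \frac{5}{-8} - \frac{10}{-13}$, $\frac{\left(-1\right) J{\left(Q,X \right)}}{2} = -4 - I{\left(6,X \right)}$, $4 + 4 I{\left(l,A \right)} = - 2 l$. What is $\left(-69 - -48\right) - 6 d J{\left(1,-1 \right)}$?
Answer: $-21$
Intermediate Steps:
$I{\left(l,A \right)} = -1 - \frac{l}{2}$ ($I{\left(l,A \right)} = -1 + \frac{\left(-2\right) l}{4} = -1 - \frac{l}{2}$)
$J{\left(Q,X \right)} = 0$ ($J{\left(Q,X \right)} = - 2 \left(-4 - \left(-1 - 3\right)\right) = - 2 \left(-4 - -4\right) = - 2 \left(-4 + 4\right) = \left(-2\right) 0 = 0$)
$d = \frac{193}{104}$ ($d = 2 - \left(\frac{5}{-8} - \frac{10}{-13}\right) = 2 - \left(5 \left(- \frac{1}{8}\right) - - \frac{10}{13}\right) = 2 - \left(- \frac{5}{8} + \frac{10}{13}\right) = 2 - \frac{15}{104} = \frac{193}{104} \approx 1.8558$)
$\left(-69 - -48\right) - 6 d J{\left(1,-1 \right)} = \left(-69 - -48\right) - 6 \cdot \frac{193}{104} \cdot 0 = \left(-69 + 48\right) - 0 = -21 + 0 = -21$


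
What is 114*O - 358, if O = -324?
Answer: -37294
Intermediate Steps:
114*O - 358 = 114*(-324) - 358 = -36936 - 358 = -37294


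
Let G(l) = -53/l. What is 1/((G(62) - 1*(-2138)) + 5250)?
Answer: 62/458003 ≈ 0.00013537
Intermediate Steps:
1/((G(62) - 1*(-2138)) + 5250) = 1/((-53/62 - 1*(-2138)) + 5250) = 1/((-53*1/62 + 2138) + 5250) = 1/((-53/62 + 2138) + 5250) = 1/(132503/62 + 5250) = 1/(458003/62) = 62/458003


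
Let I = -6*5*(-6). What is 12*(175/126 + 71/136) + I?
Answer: 20699/102 ≈ 202.93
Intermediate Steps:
I = 180 (I = -30*(-6) = 180)
12*(175/126 + 71/136) + I = 12*(175/126 + 71/136) + 180 = 12*(175*(1/126) + 71*(1/136)) + 180 = 12*(25/18 + 71/136) + 180 = 12*(2339/1224) + 180 = 2339/102 + 180 = 20699/102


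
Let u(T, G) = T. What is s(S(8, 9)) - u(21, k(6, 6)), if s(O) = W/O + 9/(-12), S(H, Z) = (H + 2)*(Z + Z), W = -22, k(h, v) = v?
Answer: -3937/180 ≈ -21.872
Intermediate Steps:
S(H, Z) = 2*Z*(2 + H) (S(H, Z) = (2 + H)*(2*Z) = 2*Z*(2 + H))
s(O) = -¾ - 22/O (s(O) = -22/O + 9/(-12) = -22/O + 9*(-1/12) = -22/O - ¾ = -¾ - 22/O)
s(S(8, 9)) - u(21, k(6, 6)) = (-¾ - 22*1/(18*(2 + 8))) - 1*21 = (-¾ - 22/(2*9*10)) - 21 = (-¾ - 22/180) - 21 = (-¾ - 22*1/180) - 21 = (-¾ - 11/90) - 21 = -157/180 - 21 = -3937/180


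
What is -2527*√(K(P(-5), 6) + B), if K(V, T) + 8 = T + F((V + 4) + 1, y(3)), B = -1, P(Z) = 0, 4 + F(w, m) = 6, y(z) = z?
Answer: -2527*I ≈ -2527.0*I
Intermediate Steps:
F(w, m) = 2 (F(w, m) = -4 + 6 = 2)
K(V, T) = -6 + T (K(V, T) = -8 + (T + 2) = -8 + (2 + T) = -6 + T)
-2527*√(K(P(-5), 6) + B) = -2527*√((-6 + 6) - 1) = -2527*√(0 - 1) = -2527*I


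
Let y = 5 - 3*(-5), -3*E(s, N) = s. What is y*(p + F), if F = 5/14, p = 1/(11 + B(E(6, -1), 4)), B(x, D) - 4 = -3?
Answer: 185/21 ≈ 8.8095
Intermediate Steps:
E(s, N) = -s/3
B(x, D) = 1 (B(x, D) = 4 - 3 = 1)
p = 1/12 (p = 1/(11 + 1) = 1/12 ≈ 0.083333)
F = 5/14 (F = 5*(1/14) = 5/14 ≈ 0.35714)
y = 20 (y = 5 + 15 = 20)
y*(p + F) = 20*(1/12 + 5/14) = 20*(37/84) = 185/21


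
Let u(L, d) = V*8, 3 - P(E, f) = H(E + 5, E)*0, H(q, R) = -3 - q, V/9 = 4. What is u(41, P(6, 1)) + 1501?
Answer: 1789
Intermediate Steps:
V = 36 (V = 9*4 = 36)
P(E, f) = 3 (P(E, f) = 3 - (-3 - (E + 5))*0 = 3 - (-3 - (5 + E))*0 = 3 - (-3 + (-5 - E))*0 = 3 - (-8 - E)*0 = 3 - 1*0 = 3 + 0 = 3)
u(L, d) = 288 (u(L, d) = 36*8 = 288)
u(41, P(6, 1)) + 1501 = 288 + 1501 = 1789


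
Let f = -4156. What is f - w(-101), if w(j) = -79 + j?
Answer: -3976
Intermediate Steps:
f - w(-101) = -4156 - (-79 - 101) = -4156 - 1*(-180) = -4156 + 180 = -3976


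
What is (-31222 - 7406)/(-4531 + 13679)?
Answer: -9657/2287 ≈ -4.2226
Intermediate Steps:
(-31222 - 7406)/(-4531 + 13679) = -38628/9148 = -38628*1/9148 = -9657/2287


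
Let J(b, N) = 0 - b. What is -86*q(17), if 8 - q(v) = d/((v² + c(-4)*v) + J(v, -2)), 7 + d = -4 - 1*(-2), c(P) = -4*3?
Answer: -23779/34 ≈ -699.38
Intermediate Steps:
c(P) = -12
J(b, N) = -b
d = -9 (d = -7 + (-4 - 1*(-2)) = -7 + (-4 + 2) = -7 - 2 = -9)
q(v) = 8 + 9/(v² - 13*v) (q(v) = 8 - (-9)/((v² - 12*v) - v) = 8 - (-9)/(v² - 13*v) = 8 + 9/(v² - 13*v))
-86*q(17) = -86*(9 - 104*17 + 8*17²)/(17*(-13 + 17)) = -86*(9 - 1768 + 8*289)/(17*4) = -86*(9 - 1768 + 2312)/(17*4) = -86*553/(17*4) = -86*553/68 = -23779/34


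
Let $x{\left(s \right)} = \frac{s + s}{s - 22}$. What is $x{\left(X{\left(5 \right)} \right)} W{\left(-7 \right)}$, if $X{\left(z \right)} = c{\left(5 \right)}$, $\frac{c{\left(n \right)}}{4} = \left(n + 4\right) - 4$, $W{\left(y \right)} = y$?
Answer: $140$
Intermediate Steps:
$c{\left(n \right)} = 4 n$ ($c{\left(n \right)} = 4 \left(\left(n + 4\right) - 4\right) = 4 \left(\left(4 + n\right) - 4\right) = 4 n$)
$X{\left(z \right)} = 20$ ($X{\left(z \right)} = 4 \cdot 5 = 20$)
$x{\left(s \right)} = \frac{2 s}{-22 + s}$
$x{\left(X{\left(5 \right)} \right)} W{\left(-7 \right)} = 2 \cdot 20 \frac{1}{-22 + 20} \left(-7\right) = 2 \cdot 20 \frac{1}{-2} \left(-7\right) = 2 \cdot 20 \left(- \frac{1}{2}\right) \left(-7\right) = \left(-20\right) \left(-7\right) = 140$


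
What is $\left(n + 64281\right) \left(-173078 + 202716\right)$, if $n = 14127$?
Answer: $2323856304$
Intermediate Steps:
$\left(n + 64281\right) \left(-173078 + 202716\right) = \left(14127 + 64281\right) \left(-173078 + 202716\right) = 78408 \cdot 29638 = 2323856304$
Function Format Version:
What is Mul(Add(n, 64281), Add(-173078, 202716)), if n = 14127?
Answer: 2323856304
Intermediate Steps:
Mul(Add(n, 64281), Add(-173078, 202716)) = Mul(Add(14127, 64281), Add(-173078, 202716)) = Mul(78408, 29638) = 2323856304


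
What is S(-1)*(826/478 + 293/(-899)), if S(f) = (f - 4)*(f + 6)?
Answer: -7531500/214861 ≈ -35.053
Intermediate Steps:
S(f) = (-4 + f)*(6 + f)
S(-1)*(826/478 + 293/(-899)) = (-24 + (-1)² + 2*(-1))*(826/478 + 293/(-899)) = (-24 + 1 - 2)*(826*(1/478) + 293*(-1/899)) = -25*(413/239 - 293/899) = -25*301260/214861 = -7531500/214861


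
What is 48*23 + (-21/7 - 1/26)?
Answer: 28625/26 ≈ 1101.0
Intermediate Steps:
48*23 + (-21/7 - 1/26) = 1104 + (-21*⅐ - 1*1/26) = 1104 + (-3 - 1/26) = 1104 - 79/26 = 28625/26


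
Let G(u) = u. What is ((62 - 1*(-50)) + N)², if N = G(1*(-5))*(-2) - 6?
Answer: 13456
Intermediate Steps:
N = 4 (N = (1*(-5))*(-2) - 6 = -5*(-2) - 6 = 10 - 6 = 4)
((62 - 1*(-50)) + N)² = ((62 - 1*(-50)) + 4)² = ((62 + 50) + 4)² = (112 + 4)² = 116² = 13456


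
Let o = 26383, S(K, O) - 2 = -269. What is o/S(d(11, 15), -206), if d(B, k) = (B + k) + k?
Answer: -26383/267 ≈ -98.813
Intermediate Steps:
d(B, k) = B + 2*k
S(K, O) = -267 (S(K, O) = 2 - 269 = -267)
o/S(d(11, 15), -206) = 26383/(-267) = 26383*(-1/267) = -26383/267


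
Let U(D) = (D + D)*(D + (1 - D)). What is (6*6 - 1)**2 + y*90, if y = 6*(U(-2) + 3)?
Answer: 685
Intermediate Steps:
U(D) = 2*D (U(D) = (2*D)*1 = 2*D)
y = -6 (y = 6*(2*(-2) + 3) = 6*(-4 + 3) = 6*(-1) = -6)
(6*6 - 1)**2 + y*90 = (6*6 - 1)**2 - 6*90 = (36 - 1)**2 - 540 = 35**2 - 540 = 1225 - 540 = 685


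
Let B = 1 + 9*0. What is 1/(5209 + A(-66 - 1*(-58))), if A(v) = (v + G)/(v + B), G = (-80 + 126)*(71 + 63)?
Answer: 7/30307 ≈ 0.00023097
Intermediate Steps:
G = 6164 (G = 46*134 = 6164)
B = 1 (B = 1 + 0 = 1)
A(v) = (6164 + v)/(1 + v) (A(v) = (v + 6164)/(v + 1) = (6164 + v)/(1 + v))
1/(5209 + A(-66 - 1*(-58))) = 1/(5209 + (6164 + (-66 - 1*(-58)))/(1 + (-66 - 1*(-58)))) = 1/(5209 + (6164 + (-66 + 58))/(1 + (-66 + 58))) = 1/(5209 + (6164 - 8)/(1 - 8)) = 1/(5209 + 6156/(-7)) = 1/(5209 - ⅐*6156) = 1/(5209 - 6156/7) = 1/(30307/7) = 7/30307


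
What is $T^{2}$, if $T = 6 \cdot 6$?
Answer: $1296$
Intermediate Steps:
$T = 36$
$T^{2} = 36^{2} = 1296$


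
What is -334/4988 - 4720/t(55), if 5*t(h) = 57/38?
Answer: -117717301/7482 ≈ -15733.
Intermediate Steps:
t(h) = 3/10 (t(h) = (57/38)/5 = (57*(1/38))/5 = (⅕)*(3/2) = 3/10)
-334/4988 - 4720/t(55) = -334/4988 - 4720/3/10 = -334*1/4988 - 4720*10/3 = -167/2494 - 47200/3 = -117717301/7482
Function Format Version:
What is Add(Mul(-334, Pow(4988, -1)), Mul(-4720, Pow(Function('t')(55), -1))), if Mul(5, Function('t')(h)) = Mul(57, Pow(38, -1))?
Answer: Rational(-117717301, 7482) ≈ -15733.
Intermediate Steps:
Function('t')(h) = Rational(3, 10) (Function('t')(h) = Mul(Rational(1, 5), Mul(57, Pow(38, -1))) = Mul(Rational(1, 5), Mul(57, Rational(1, 38))) = Mul(Rational(1, 5), Rational(3, 2)) = Rational(3, 10))
Add(Mul(-334, Pow(4988, -1)), Mul(-4720, Pow(Function('t')(55), -1))) = Add(Mul(-334, Pow(4988, -1)), Mul(-4720, Pow(Rational(3, 10), -1))) = Add(Mul(-334, Rational(1, 4988)), Mul(-4720, Rational(10, 3))) = Add(Rational(-167, 2494), Rational(-47200, 3)) = Rational(-117717301, 7482)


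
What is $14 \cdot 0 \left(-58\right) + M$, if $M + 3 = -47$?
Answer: $-50$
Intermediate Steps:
$M = -50$ ($M = -3 - 47 = -50$)
$14 \cdot 0 \left(-58\right) + M = 14 \cdot 0 \left(-58\right) - 50 = 0 \left(-58\right) - 50 = 0 - 50 = -50$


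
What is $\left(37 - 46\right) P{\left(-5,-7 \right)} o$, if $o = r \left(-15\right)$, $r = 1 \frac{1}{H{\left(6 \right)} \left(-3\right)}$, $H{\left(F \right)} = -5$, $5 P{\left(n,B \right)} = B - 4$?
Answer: $- \frac{99}{5} \approx -19.8$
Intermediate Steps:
$P{\left(n,B \right)} = - \frac{4}{5} + \frac{B}{5}$ ($P{\left(n,B \right)} = \frac{B - 4}{5} = \frac{-4 + B}{5} = - \frac{4}{5} + \frac{B}{5}$)
$r = \frac{1}{15}$ ($r = 1 \frac{1}{\left(-5\right) \left(-3\right)} = 1 \cdot \frac{1}{15} = \frac{1}{15} \approx 0.066667$)
$o = -1$ ($o = \frac{1}{15} \left(-15\right) = -1$)
$\left(37 - 46\right) P{\left(-5,-7 \right)} o = \left(37 - 46\right) \left(- \frac{4}{5} + \frac{1}{5} \left(-7\right)\right) \left(-1\right) = - 9 \left(- \frac{4}{5} - \frac{7}{5}\right) \left(-1\right) = \left(-9\right) \left(- \frac{11}{5}\right) \left(-1\right) = \frac{99}{5} \left(-1\right) = - \frac{99}{5}$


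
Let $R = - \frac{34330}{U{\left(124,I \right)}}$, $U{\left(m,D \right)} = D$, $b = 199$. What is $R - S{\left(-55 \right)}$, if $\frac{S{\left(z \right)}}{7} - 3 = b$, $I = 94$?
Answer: $- \frac{83623}{47} \approx -1779.2$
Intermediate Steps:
$S{\left(z \right)} = 1414$ ($S{\left(z \right)} = 21 + 7 \cdot 199 = 21 + 1393 = 1414$)
$R = - \frac{17165}{47}$ ($R = - \frac{34330}{94} = \left(-34330\right) \frac{1}{94} = - \frac{17165}{47} \approx -365.21$)
$R - S{\left(-55 \right)} = - \frac{17165}{47} - 1414 = - \frac{83623}{47}$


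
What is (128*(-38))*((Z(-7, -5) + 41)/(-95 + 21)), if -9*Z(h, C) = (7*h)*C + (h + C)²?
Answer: -48640/333 ≈ -146.07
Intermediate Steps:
Z(h, C) = -(C + h)²/9 - 7*C*h/9 (Z(h, C) = -((7*h)*C + (h + C)²)/9 = -(7*C*h + (C + h)²)/9 = -((C + h)² + 7*C*h)/9 = -(C + h)²/9 - 7*C*h/9)
(128*(-38))*((Z(-7, -5) + 41)/(-95 + 21)) = (128*(-38))*(((-(-5 - 7)²/9 - 7/9*(-5)*(-7)) + 41)/(-95 + 21)) = -4864*((-⅑*(-12)² - 245/9) + 41)/(-74) = -4864*((-⅑*144 - 245/9) + 41)*(-1)/74 = -4864*((-16 - 245/9) + 41)*(-1)/74 = -4864*(-389/9 + 41)*(-1)/74 = -(-97280)*(-1)/(9*74) = -4864*10/333 = -48640/333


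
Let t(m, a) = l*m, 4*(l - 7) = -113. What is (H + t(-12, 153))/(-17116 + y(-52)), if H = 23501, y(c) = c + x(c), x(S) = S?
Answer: -5939/4305 ≈ -1.3796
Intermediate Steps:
l = -85/4 (l = 7 + (¼)*(-113) = 7 - 113/4 = -85/4 ≈ -21.250)
t(m, a) = -85*m/4
y(c) = 2*c (y(c) = c + c = 2*c)
(H + t(-12, 153))/(-17116 + y(-52)) = (23501 - 85/4*(-12))/(-17116 + 2*(-52)) = (23501 + 255)/(-17116 - 104) = 23756/(-17220) = 23756*(-1/17220) = -5939/4305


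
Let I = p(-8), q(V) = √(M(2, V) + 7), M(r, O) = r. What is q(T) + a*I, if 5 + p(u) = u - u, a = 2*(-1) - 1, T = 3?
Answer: 18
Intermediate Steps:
q(V) = 3 (q(V) = √(2 + 7) = √9 = 3)
a = -3 (a = -2 - 1 = -3)
p(u) = -5 (p(u) = -5 + (u - u) = -5 + 0 = -5)
I = -5
q(T) + a*I = 3 - 3*(-5) = 3 + 15 = 18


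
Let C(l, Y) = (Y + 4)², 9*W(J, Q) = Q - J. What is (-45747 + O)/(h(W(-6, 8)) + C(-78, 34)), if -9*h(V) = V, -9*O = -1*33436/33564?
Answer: -5182139001/163554575 ≈ -31.684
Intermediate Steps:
O = 8359/75519 (O = -(-1*33436)/(9*33564) = -(-33436)/(9*33564) = -⅑*(-8359/8391) = 8359/75519 ≈ 0.11069)
W(J, Q) = -J/9 + Q/9 (W(J, Q) = (Q - J)/9 = -J/9 + Q/9)
h(V) = -V/9
C(l, Y) = (4 + Y)²
(-45747 + O)/(h(W(-6, 8)) + C(-78, 34)) = (-45747 + 8359/75519)/(-(-⅑*(-6) + (⅑)*8)/9 + (4 + 34)²) = -3454759334/(75519*(-(⅔ + 8/9)/9 + 38²)) = -3454759334/(75519*(-⅑*14/9 + 1444)) = -3454759334/(75519*(-14/81 + 1444)) = -3454759334/(75519*116950/81) = -3454759334/75519*81/116950 = -5182139001/163554575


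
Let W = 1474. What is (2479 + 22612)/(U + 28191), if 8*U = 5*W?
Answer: 100364/116449 ≈ 0.86187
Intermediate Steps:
U = 3685/4 (U = (5*1474)/8 = (⅛)*7370 = 3685/4 ≈ 921.25)
(2479 + 22612)/(U + 28191) = (2479 + 22612)/(3685/4 + 28191) = 25091/(116449/4) = 25091*(4/116449) = 100364/116449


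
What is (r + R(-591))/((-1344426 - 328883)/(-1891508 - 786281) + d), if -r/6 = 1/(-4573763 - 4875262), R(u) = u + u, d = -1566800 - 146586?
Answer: 586422535629416/850057357635642375 ≈ 0.00068986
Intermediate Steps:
d = -1713386
R(u) = 2*u
r = 2/3149675 (r = -6/(-4573763 - 4875262) = -6/(-9449025) = -6*(-1/9449025) = 2/3149675 ≈ 6.3499e-7)
(r + R(-591))/((-1344426 - 328883)/(-1891508 - 786281) + d) = (2/3149675 + 2*(-591))/((-1344426 - 328883)/(-1891508 - 786281) - 1713386) = (2/3149675 - 1182)/(-1673309/(-2677789) - 1713386) = -3722915848/(3149675*(-1673309*(-1/2677789) - 1713386)) = -3722915848/(3149675*(1673309/2677789 - 1713386)) = -3722915848/(3149675*(-4588084510245/2677789)) = -3722915848/3149675*(-2677789/4588084510245) = 586422535629416/850057357635642375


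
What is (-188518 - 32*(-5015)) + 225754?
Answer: 197716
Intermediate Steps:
(-188518 - 32*(-5015)) + 225754 = (-188518 + 160480) + 225754 = -28038 + 225754 = 197716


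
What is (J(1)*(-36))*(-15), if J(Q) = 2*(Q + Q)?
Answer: 2160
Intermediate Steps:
J(Q) = 4*Q (J(Q) = 2*(2*Q) = 4*Q)
(J(1)*(-36))*(-15) = ((4*1)*(-36))*(-15) = (4*(-36))*(-15) = -144*(-15) = 2160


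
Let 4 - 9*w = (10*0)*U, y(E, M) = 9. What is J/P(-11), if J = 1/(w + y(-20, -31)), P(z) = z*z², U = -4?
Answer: -9/113135 ≈ -7.9551e-5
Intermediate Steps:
P(z) = z³
w = 4/9 (w = 4/9 - 10*0*(-4)/9 = 4/9 - 0*(-4) = 4/9 - ⅑*0 = 4/9 + 0 = 4/9 ≈ 0.44444)
J = 9/85 (J = 1/(4/9 + 9) = 1/(85/9) = 9/85 ≈ 0.10588)
J/P(-11) = 9/(85*((-11)³)) = (9/85)/(-1331) = (9/85)*(-1/1331) = -9/113135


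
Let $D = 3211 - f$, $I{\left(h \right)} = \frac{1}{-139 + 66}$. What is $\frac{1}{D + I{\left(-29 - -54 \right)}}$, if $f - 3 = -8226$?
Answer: $\frac{73}{834681} \approx 8.7459 \cdot 10^{-5}$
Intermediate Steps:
$f = -8223$ ($f = 3 - 8226 = -8223$)
$I{\left(h \right)} = - \frac{1}{73}$ ($I{\left(h \right)} = \frac{1}{-73} = - \frac{1}{73}$)
$D = 11434$ ($D = 3211 - -8223 = 3211 + 8223 = 11434$)
$\frac{1}{D + I{\left(-29 - -54 \right)}} = \frac{1}{11434 - \frac{1}{73}} = \frac{1}{\frac{834681}{73}} = \frac{73}{834681}$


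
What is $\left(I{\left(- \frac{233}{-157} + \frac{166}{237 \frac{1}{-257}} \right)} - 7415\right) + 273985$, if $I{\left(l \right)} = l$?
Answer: $\frac{9912160417}{37209} \approx 2.6639 \cdot 10^{5}$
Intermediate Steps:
$\left(I{\left(- \frac{233}{-157} + \frac{166}{237 \frac{1}{-257}} \right)} - 7415\right) + 273985 = \left(\left(- \frac{233}{-157} + \frac{166}{237 \frac{1}{-257}}\right) - 7415\right) + 273985 = \left(\left(\left(-233\right) \left(- \frac{1}{157}\right) + \frac{166}{237 \left(- \frac{1}{257}\right)}\right) - 7415\right) + 273985 = \left(\left(\frac{233}{157} + \frac{166}{- \frac{237}{257}}\right) - 7415\right) + 273985 = \left(\left(\frac{233}{157} + 166 \left(- \frac{257}{237}\right)\right) - 7415\right) + 273985 = \left(\left(\frac{233}{157} - \frac{42662}{237}\right) - 7415\right) + 273985 = \left(- \frac{6642713}{37209} - 7415\right) + 273985 = - \frac{282547448}{37209} + 273985 = \frac{9912160417}{37209}$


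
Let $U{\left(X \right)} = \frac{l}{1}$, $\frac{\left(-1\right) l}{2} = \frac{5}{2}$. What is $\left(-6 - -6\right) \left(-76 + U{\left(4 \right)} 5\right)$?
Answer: $0$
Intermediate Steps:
$l = -5$ ($l = - 2 \cdot \frac{5}{2} = - 2 \cdot 5 \cdot \frac{1}{2} = \left(-2\right) \frac{5}{2} = -5$)
$U{\left(X \right)} = -5$ ($U{\left(X \right)} = - \frac{5}{1} = \left(-5\right) 1 = -5$)
$\left(-6 - -6\right) \left(-76 + U{\left(4 \right)} 5\right) = \left(-6 - -6\right) \left(-76 - 25\right) = \left(-6 + 6\right) \left(-76 - 25\right) = 0 \left(-101\right) = 0$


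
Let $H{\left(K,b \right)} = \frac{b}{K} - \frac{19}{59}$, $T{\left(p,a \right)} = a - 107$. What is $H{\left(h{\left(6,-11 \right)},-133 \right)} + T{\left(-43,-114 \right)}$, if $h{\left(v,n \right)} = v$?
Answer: $- \frac{86195}{354} \approx -243.49$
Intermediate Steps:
$T{\left(p,a \right)} = -107 + a$
$H{\left(K,b \right)} = - \frac{19}{59} + \frac{b}{K}$ ($H{\left(K,b \right)} = \frac{b}{K} - \frac{19}{59} = - \frac{19}{59} + \frac{b}{K}$)
$H{\left(h{\left(6,-11 \right)},-133 \right)} + T{\left(-43,-114 \right)} = \left(- \frac{19}{59} - \frac{133}{6}\right) - 221 = - \frac{7961}{354} - 221 = - \frac{86195}{354}$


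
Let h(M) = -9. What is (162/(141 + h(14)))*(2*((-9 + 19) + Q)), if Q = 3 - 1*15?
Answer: -54/11 ≈ -4.9091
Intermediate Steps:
Q = -12 (Q = 3 - 15 = -12)
(162/(141 + h(14)))*(2*((-9 + 19) + Q)) = (162/(141 - 9))*(2*((-9 + 19) - 12)) = (162/132)*(2*(10 - 12)) = (162*(1/132))*(2*(-2)) = (27/22)*(-4) = -54/11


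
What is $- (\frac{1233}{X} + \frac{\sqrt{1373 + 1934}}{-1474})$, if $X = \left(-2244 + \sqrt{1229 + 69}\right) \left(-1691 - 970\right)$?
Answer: $- \frac{41922}{202971323} - \frac{411 \sqrt{1298}}{4465369106} + \frac{\sqrt{3307}}{1474} \approx 0.038804$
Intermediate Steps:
$X = 5971284 - 2661 \sqrt{1298}$ ($X = \left(-2244 + \sqrt{1298}\right) \left(-2661\right) = 5971284 - 2661 \sqrt{1298} \approx 5.8754 \cdot 10^{6}$)
$- (\frac{1233}{X} + \frac{\sqrt{1373 + 1934}}{-1474}) = - (\frac{1233}{5971284 - 2661 \sqrt{1298}} + \frac{\sqrt{1373 + 1934}}{-1474}) = - (\frac{1233}{5971284 - 2661 \sqrt{1298}} + \sqrt{3307} \left(- \frac{1}{1474}\right)) = - (\frac{1233}{5971284 - 2661 \sqrt{1298}} - \frac{\sqrt{3307}}{1474}) = - \frac{1233}{5971284 - 2661 \sqrt{1298}} + \frac{\sqrt{3307}}{1474}$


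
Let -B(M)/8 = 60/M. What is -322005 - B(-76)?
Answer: -6118215/19 ≈ -3.2201e+5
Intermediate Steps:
B(M) = -480/M
-322005 - B(-76) = -322005 - (-480)/(-76) = -322005 - (-480)*(-1)/76 = -322005 - 1*120/19 = -322005 - 120/19 = -6118215/19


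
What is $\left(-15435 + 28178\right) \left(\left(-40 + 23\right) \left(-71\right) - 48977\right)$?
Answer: $-608733110$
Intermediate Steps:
$\left(-15435 + 28178\right) \left(\left(-40 + 23\right) \left(-71\right) - 48977\right) = 12743 \left(\left(-17\right) \left(-71\right) - 48977\right) = 12743 \left(1207 - 48977\right) = 12743 \left(-47770\right) = -608733110$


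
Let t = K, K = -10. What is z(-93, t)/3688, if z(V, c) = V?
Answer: -93/3688 ≈ -0.025217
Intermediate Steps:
t = -10
z(-93, t)/3688 = -93/3688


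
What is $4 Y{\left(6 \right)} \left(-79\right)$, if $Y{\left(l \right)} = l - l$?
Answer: $0$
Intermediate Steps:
$Y{\left(l \right)} = 0$
$4 Y{\left(6 \right)} \left(-79\right) = 4 \cdot 0 \left(-79\right) = 4 \cdot 0 = 0$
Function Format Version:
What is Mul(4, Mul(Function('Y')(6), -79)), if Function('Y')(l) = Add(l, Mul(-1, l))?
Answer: 0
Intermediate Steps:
Function('Y')(l) = 0
Mul(4, Mul(Function('Y')(6), -79)) = Mul(4, Mul(0, -79)) = Mul(4, 0) = 0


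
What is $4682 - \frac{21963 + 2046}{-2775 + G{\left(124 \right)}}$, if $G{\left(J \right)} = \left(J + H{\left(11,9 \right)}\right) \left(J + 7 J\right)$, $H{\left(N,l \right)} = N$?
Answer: $\frac{204665627}{43715} \approx 4681.8$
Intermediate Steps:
$G{\left(J \right)} = 8 J \left(11 + J\right)$ ($G{\left(J \right)} = \left(J + 11\right) \left(J + 7 J\right) = \left(11 + J\right) 8 J = 8 J \left(11 + J\right)$)
$4682 - \frac{21963 + 2046}{-2775 + G{\left(124 \right)}} = 4682 - \frac{21963 + 2046}{-2775 + 8 \cdot 124 \left(11 + 124\right)} = 4682 - \frac{24009}{-2775 + 8 \cdot 124 \cdot 135} = 4682 - \frac{24009}{-2775 + 133920} = 4682 - \frac{24009}{131145} = 4682 - 24009 \cdot \frac{1}{131145} = 4682 - \frac{8003}{43715} = \frac{204665627}{43715}$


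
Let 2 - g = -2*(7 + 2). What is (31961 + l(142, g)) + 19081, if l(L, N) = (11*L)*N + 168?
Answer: 82450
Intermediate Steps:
g = 20 (g = 2 - (-2)*(7 + 2) = 2 - (-2)*9 = 2 - 1*(-18) = 2 + 18 = 20)
l(L, N) = 168 + 11*L*N (l(L, N) = 11*L*N + 168 = 168 + 11*L*N)
(31961 + l(142, g)) + 19081 = (31961 + (168 + 11*142*20)) + 19081 = (31961 + (168 + 31240)) + 19081 = (31961 + 31408) + 19081 = 63369 + 19081 = 82450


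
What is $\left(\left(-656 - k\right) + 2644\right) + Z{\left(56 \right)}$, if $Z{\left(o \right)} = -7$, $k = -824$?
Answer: $2805$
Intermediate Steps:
$\left(\left(-656 - k\right) + 2644\right) + Z{\left(56 \right)} = \left(\left(-656 - -824\right) + 2644\right) - 7 = \left(\left(-656 + 824\right) + 2644\right) - 7 = \left(168 + 2644\right) - 7 = 2812 - 7 = 2805$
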